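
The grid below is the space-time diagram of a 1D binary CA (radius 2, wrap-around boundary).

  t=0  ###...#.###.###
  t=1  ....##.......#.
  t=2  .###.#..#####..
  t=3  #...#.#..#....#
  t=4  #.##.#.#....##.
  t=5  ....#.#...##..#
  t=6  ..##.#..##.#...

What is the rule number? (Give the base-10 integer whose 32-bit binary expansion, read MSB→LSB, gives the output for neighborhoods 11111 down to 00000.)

67278351

  #####|.  b31=0 t=0,i=0
  ####.|.  b30=0 t=0,i=1
  ###.#|.  b29=0 t=0,i=10
  ###..|.  b28=0 t=0,i=2
  ##.##|.  b27=0 t=0,i=11
  ##.#.|#  b26=1 t=2,i=4
  ##..#|.  b25=0 t=5,i=12
  ##...|.  b24=0 t=0,i=3
  #.###|.  b23=0 t=0,i=8
  #.##.|.  b22=0 t=4,i=2
  #.#.#|.  b21=0 t=4,i=0
  #.#..|.  b20=0 t=2,i=5
  #..##|.  b19=0 t=2,i=7
  #..#.|.  b18=0 t=3,i=8
  #...#|#  b17=1 t=0,i=4
  #....|.  b16=0 t=1,i=0
  .####|#  b15=1 t=0,i=13
  .###.|.  b14=0 t=0,i=9
  .##.#|.  b13=0 t=4,i=3
  .##..|#  b12=1 t=1,i=5
  .#.##|.  b11=0 t=0,i=7
  .#.#.|#  b10=1 t=3,i=5
  .#..#|#  b9=1 t=2,i=6
  .#...|.  b8=0 t=1,i=14
  ..###|.  b7=0 t=2,i=1
  ..##.|.  b6=0 t=1,i=4
  ..#.#|.  b5=0 t=0,i=6
  ..#..|.  b4=0 t=1,i=13
  ...##|#  b3=1 t=1,i=3
  ...#.|#  b2=1 t=0,i=5
  ....#|#  b1=1 t=1,i=2
  .....|#  b0=1 t=1,i=1
  bits 00000100000000101001011000001111 = 67278351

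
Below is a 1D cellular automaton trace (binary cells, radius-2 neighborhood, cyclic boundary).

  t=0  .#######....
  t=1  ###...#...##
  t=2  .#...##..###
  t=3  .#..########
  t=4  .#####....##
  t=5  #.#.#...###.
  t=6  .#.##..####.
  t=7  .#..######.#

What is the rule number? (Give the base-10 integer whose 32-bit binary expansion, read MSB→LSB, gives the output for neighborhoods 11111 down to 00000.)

  [31] ##### => .  t=0,i=3
  [30] ####. => #  t=0,i=6
  [29] ###.# => #  t=2,i=11
  [28] ###.. => .  t=0,i=7
  [27] ##.## => #  t=4,i=0
  [26] ##.#. => .  t=2,i=0
  [25] ##..# => #  t=2,i=7
  [24] ##... => .  t=0,i=8
  [23] #.### => .  t=4,i=1
  [22] #.##. => .  t=6,i=3
  [21] #.#.# => .  t=5,i=0
  [20] #.#.. => #  t=2,i=1
  [19] #..## => #  t=2,i=8
  [18] #..#. => .  t=6,i=0
  [17] #...# => .  t=1,i=4
  [16] #.... => .  t=0,i=9
  [15] .#### => #  t=0,i=2
  [14] .###. => #  t=2,i=10
  [13] .##.# => .  t=4,i=11
  [12] .##.. => #  t=2,i=6
  [11] .#.## => .  t=6,i=2
  [10] .#.#. => #  t=5,i=1
  [9] .#..# => #  t=3,i=2
  [8] .#... => .  t=1,i=7
  [7] ..### => #  t=0,i=1
  [6] ..##. => #  t=2,i=5
  [5] ..#.# => #  t=6,i=1
  [4] ..#.. => #  t=1,i=6
  [3] ...## => #  t=0,i=0
  [2] ...#. => #  t=1,i=5
  [1] ....# => #  t=0,i=11
  [0] ..... => #  t=0,i=10
  bits 01101010000110001101011011111111 = 1780012799

1780012799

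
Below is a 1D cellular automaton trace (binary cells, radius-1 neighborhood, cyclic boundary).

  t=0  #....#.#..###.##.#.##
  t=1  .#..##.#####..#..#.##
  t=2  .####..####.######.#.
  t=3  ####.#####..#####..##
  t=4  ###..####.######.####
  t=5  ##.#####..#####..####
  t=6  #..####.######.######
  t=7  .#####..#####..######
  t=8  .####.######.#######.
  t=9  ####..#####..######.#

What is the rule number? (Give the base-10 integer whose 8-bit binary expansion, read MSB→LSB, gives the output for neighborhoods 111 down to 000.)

  nb ###: next=#  (t=0,i=11, bit7=1)
  nb ##.: next=.  (t=0,i=0, bit6=0)
  nb #.#: next=.  (t=0,i=6, bit5=0)
  nb #..: next=#  (t=0,i=1, bit4=1)
  nb .##: next=#  (t=0,i=10, bit3=1)
  nb .#.: next=#  (t=0,i=5, bit2=1)
  nb ..#: next=#  (t=0,i=4, bit1=1)
  nb ...: next=.  (t=0,i=2, bit0=0)
  bits 10011110 = 158

158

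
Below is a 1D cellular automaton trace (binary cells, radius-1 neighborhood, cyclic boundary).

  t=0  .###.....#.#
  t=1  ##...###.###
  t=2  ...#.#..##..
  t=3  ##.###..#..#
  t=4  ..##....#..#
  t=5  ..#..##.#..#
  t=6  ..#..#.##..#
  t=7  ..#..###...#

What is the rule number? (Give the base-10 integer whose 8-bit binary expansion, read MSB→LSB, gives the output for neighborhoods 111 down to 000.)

  ###|.  b7=0 t=0,i=2
  ##.|.  b6=0 t=0,i=3
  #.#|#  b5=1 t=0,i=0
  #..|.  b4=0 t=0,i=4
  .##|#  b3=1 t=0,i=1
  .#.|#  b2=1 t=0,i=9
  ..#|.  b1=0 t=0,i=8
  ...|#  b0=1 t=0,i=5
  bits 00101101 = 45

45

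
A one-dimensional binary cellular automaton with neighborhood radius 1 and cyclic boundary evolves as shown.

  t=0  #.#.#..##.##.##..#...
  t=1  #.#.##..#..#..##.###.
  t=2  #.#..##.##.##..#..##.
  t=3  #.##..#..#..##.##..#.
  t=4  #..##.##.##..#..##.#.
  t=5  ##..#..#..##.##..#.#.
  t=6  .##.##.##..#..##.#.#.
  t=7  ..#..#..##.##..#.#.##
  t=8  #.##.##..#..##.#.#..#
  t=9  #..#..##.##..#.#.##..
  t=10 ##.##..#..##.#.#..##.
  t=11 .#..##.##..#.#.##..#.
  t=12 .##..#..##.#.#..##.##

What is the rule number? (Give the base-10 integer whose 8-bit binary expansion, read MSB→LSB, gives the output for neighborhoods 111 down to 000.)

213

  [7] ### => #  t=1,i=18
  [6] ##. => #  t=0,i=8
  [5] #.# => .  t=0,i=1
  [4] #.. => #  t=0,i=5
  [3] .## => .  t=0,i=7
  [2] .#. => #  t=0,i=0
  [1] ..# => .  t=0,i=6
  [0] ... => #  t=0,i=19
  bits 11010101 = 213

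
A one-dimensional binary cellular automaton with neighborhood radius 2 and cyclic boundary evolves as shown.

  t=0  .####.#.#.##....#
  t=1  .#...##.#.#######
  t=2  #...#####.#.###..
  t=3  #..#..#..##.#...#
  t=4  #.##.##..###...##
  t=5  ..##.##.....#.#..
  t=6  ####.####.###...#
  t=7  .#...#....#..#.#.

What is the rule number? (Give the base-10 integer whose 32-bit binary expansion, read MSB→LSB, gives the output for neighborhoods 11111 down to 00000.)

  [31] ##### => #  t=1,i=12
  [30] ####. => .  t=0,i=3
  [29] ###.# => .  t=0,i=4
  [28] ###.. => .  t=2,i=14
  [27] ##.## => .  t=4,i=1
  [26] ##.#. => #  t=0,i=5
  [25] ##..# => .  t=2,i=15
  [24] ##... => #  t=0,i=12
  [23] #.### => #  t=0,i=1
  [22] #.##. => #  t=0,i=10
  [21] #.#.# => #  t=0,i=6
  [20] #.#.. => .  t=1,i=1
  [19] #..## => .  t=3,i=8
  [18] #..#. => #  t=2,i=16
  [17] #...# => .  t=1,i=3
  [16] #.... => #  t=0,i=13
  [15] .#### => .  t=0,i=2
  [14] .###. => .  t=2,i=13
  [13] .##.# => #  t=1,i=6
  [12] .##.. => #  t=0,i=11
  [11] .#.## => .  t=0,i=0
  [10] .#.#. => .  t=0,i=7
  [9] .#..# => .  t=3,i=4
  [8] .#... => .  t=1,i=2
  [7] ..### => .  t=2,i=4
  [6] ..##. => #  t=1,i=5
  [5] ..#.# => #  t=0,i=16
  [4] ..#.. => #  t=2,i=0
  [3] ...## => #  t=1,i=4
  [2] ...#. => #  t=0,i=15
  [1] ....# => #  t=0,i=14
  [0] ..... => .  t=5,i=9
  bits 10000101111001010011000001111110 = 2246389886

2246389886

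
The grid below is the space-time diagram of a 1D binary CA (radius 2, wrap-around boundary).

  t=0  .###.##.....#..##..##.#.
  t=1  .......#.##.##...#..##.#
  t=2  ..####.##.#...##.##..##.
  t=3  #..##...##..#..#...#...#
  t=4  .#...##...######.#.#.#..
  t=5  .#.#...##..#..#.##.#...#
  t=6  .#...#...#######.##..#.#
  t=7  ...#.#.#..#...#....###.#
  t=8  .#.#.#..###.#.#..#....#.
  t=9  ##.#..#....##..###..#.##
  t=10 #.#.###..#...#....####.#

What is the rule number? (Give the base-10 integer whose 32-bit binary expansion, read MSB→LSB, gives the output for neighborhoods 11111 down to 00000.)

  #####|.  b31=0 t=4,i=12
  ####.|#  b30=1 t=2,i=4
  ###.#|.  b29=0 t=0,i=3
  ###..|.  b28=0 t=9,i=17
  ##.##|.  b27=0 t=0,i=4
  ##.#.|#  b26=1 t=0,i=21
  ##..#|#  b25=1 t=0,i=17
  ##...|#  b24=1 t=0,i=7
  #.###|.  b23=0 t=9,i=22
  #.##.|.  b22=0 t=0,i=5
  #.#.#|#  b21=1 t=4,i=17
  #.#..|.  b20=0 t=0,i=22
  #..##|.  b19=0 t=0,i=0
  #..#.|#  b18=1 t=3,i=11
  #...#|#  b17=1 t=1,i=15
  #....|.  b16=0 t=0,i=8
  .####|#  b15=1 t=2,i=3
  .###.|.  b14=0 t=0,i=2
  .##.#|#  b13=1 t=0,i=20
  .##..|.  b12=0 t=0,i=6
  .#.##|#  b11=1 t=1,i=8
  .#.#.|.  b10=0 t=4,i=18
  .#..#|#  b9=1 t=0,i=13
  .#...|.  b8=0 t=1,i=0
  ..###|.  b7=0 t=0,i=1
  ..##.|.  b6=0 t=0,i=15
  ..#.#|#  b5=1 t=1,i=7
  ..#..|#  b4=1 t=0,i=12
  ...##|.  b3=0 t=2,i=1
  ...#.|.  b2=0 t=0,i=11
  ....#|#  b1=1 t=0,i=10
  .....|#  b0=1 t=0,i=9
  bits 01000111001001101010101000110011 = 1193716275

1193716275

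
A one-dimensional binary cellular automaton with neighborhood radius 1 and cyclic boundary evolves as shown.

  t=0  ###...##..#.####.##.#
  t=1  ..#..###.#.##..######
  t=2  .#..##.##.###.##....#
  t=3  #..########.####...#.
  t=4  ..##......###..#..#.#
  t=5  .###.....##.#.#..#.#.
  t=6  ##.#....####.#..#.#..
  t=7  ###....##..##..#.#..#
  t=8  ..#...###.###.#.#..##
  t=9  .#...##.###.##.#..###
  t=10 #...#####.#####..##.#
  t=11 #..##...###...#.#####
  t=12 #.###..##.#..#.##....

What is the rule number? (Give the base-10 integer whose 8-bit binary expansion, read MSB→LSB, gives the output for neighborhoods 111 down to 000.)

106

  ### -> .   bit 7 = 0  t=0,i=0
  ##. -> #   bit 6 = 1  t=0,i=2
  #.# -> #   bit 5 = 1  t=0,i=11
  #.. -> .   bit 4 = 0  t=0,i=3
  .## -> #   bit 3 = 1  t=0,i=6
  .#. -> .   bit 2 = 0  t=0,i=10
  ..# -> #   bit 1 = 1  t=0,i=5
  ... -> .   bit 0 = 0  t=0,i=4
  bits 01101010 = 106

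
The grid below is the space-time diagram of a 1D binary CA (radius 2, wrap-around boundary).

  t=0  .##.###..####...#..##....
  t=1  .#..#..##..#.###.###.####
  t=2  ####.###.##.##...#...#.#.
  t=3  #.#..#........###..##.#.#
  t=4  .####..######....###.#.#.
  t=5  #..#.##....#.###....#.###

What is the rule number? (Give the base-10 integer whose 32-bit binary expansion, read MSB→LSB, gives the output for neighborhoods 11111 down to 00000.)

1201606215

  #####|.  b31=0 t=4,i=9
  ####.|#  b30=1 t=0,i=11
  ###.#|.  b29=0 t=1,i=15
  ###..|.  b28=0 t=0,i=6
  ##.##|.  b27=0 t=0,i=3
  ##.#.|#  b26=1 t=1,i=0
  ##..#|#  b25=1 t=0,i=7
  ##...|#  b24=1 t=0,i=13
  #.###|#  b23=1 t=0,i=4
  #.##.|.  b22=0 t=2,i=9
  #.#.#|.  b21=0 t=2,i=23
  #.#..|#  b20=1 t=1,i=1
  #..##|#  b19=1 t=0,i=8
  #..#.|#  b18=1 t=1,i=3
  #...#|#  b17=1 t=0,i=14
  #....|#  b16=1 t=0,i=22
  .####|.  b15=0 t=0,i=10
  .###.|.  b14=0 t=0,i=5
  .##.#|.  b13=0 t=0,i=2
  .##..|.  b12=0 t=0,i=20
  .#.##|#  b11=1 t=1,i=12
  .#.#.|#  b10=1 t=2,i=22
  .#..#|#  b9=1 t=0,i=17
  .#...|.  b8=0 t=2,i=18
  ..###|.  b7=0 t=0,i=9
  ..##.|#  b6=1 t=0,i=1
  ..#.#|.  b5=0 t=1,i=11
  ..#..|.  b4=0 t=0,i=16
  ...##|.  b3=0 t=0,i=0
  ...#.|#  b2=1 t=0,i=15
  ....#|#  b1=1 t=0,i=24
  .....|#  b0=1 t=0,i=23
  bits 01000111100111110000111001000111 = 1201606215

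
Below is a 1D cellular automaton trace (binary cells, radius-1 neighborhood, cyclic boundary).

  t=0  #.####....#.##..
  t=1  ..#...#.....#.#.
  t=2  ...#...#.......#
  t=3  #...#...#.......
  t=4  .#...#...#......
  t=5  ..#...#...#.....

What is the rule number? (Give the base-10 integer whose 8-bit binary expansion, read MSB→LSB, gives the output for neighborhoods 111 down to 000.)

  nb ###: next=.  (t=0,i=3, bit7=0)
  nb ##.: next=.  (t=0,i=5, bit6=0)
  nb #.#: next=.  (t=0,i=1, bit5=0)
  nb #..: next=#  (t=0,i=6, bit4=1)
  nb .##: next=#  (t=0,i=2, bit3=1)
  nb .#.: next=.  (t=0,i=0, bit2=0)
  nb ..#: next=.  (t=0,i=9, bit1=0)
  nb ...: next=.  (t=0,i=7, bit0=0)
  bits 00011000 = 24

24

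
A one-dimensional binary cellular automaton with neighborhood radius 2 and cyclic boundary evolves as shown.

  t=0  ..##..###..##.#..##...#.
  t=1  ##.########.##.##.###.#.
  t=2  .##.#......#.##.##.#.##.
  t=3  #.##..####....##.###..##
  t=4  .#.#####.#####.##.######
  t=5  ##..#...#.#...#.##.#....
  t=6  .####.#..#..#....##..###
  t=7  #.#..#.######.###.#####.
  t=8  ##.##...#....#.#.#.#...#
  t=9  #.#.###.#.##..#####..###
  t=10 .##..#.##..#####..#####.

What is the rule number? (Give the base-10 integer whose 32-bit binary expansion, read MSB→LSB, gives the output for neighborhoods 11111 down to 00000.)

  nb #####: next=.  (t=1,i=5, bit31=0)
  nb ####.: next=.  (t=1,i=9, bit30=0)
  nb ###.#: next=.  (t=1,i=10, bit29=0)
  nb ###..: next=#  (t=0,i=8, bit28=1)
  nb ##.##: next=#  (t=1,i=2, bit27=1)
  nb ##.#.: next=#  (t=0,i=13, bit26=1)
  nb ##..#: next=#  (t=0,i=4, bit25=1)
  nb ##...: next=#  (t=0,i=19, bit24=1)
  nb #.###: next=.  (t=1,i=3, bit23=0)
  nb #.##.: next=.  (t=1,i=0, bit22=0)
  nb #.#.#: next=#  (t=1,i=22, bit21=1)
  nb #.#..: next=.  (t=0,i=14, bit20=0)
  nb #..##: next=#  (t=0,i=5, bit19=1)
  nb #..#.: next=#  (t=5,i=3, bit18=1)
  nb #...#: next=#  (t=0,i=0, bit17=1)
  nb #....: next=#  (t=2,i=6, bit16=1)
  nb .####: next=#  (t=1,i=4, bit15=1)
  nb .###.: next=#  (t=0,i=7, bit14=1)
  nb .##.#: next=#  (t=0,i=12, bit13=1)
  nb .##..: next=#  (t=0,i=3, bit12=1)
  nb .#.##: next=.  (t=1,i=23, bit11=0)
  nb .#.#.: next=#  (t=5,i=9, bit10=1)
  nb .#..#: next=#  (t=0,i=15, bit9=1)
  nb .#...: next=.  (t=0,i=23, bit8=0)
  nb ..###: next=#  (t=0,i=6, bit7=1)
  nb ..##.: next=.  (t=0,i=2, bit6=0)
  nb ..#.#: next=.  (t=2,i=11, bit5=0)
  nb ..#..: next=#  (t=0,i=22, bit4=1)
  nb ...##: next=#  (t=0,i=1, bit3=1)
  nb ...#.: next=.  (t=0,i=21, bit2=0)
  nb ....#: next=#  (t=2,i=9, bit1=1)
  nb .....: next=#  (t=2,i=7, bit0=1)
  bits 00011111001011111111011010011011 = 523237019

523237019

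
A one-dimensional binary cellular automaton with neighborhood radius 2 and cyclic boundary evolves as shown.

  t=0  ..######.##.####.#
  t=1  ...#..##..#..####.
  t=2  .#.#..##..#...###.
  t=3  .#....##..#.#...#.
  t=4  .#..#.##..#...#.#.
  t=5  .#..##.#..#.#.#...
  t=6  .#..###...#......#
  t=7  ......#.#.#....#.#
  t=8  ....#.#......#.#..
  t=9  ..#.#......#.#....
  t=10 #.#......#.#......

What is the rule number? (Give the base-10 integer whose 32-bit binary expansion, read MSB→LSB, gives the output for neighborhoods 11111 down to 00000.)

  ##### -> .   bit 31 = 0  t=0,i=4
  ####. -> #   bit 30 = 1  t=0,i=6
  ###.# -> #   bit 29 = 1  t=0,i=7
  ###.. -> #   bit 28 = 1  t=1,i=16
  ##.## -> .   bit 27 = 0  t=0,i=8
  ##.#. -> #   bit 26 = 1  t=0,i=16
  ##..# -> .   bit 25 = 0  t=1,i=8
  ##... -> .   bit 24 = 0  t=1,i=17
  #.### -> .   bit 23 = 0  t=0,i=12
  #.##. -> .   bit 22 = 0  t=0,i=9
  #.#.# -> .   bit 21 = 0  t=5,i=12
  #.#.. -> .   bit 20 = 0  t=0,i=17
  #..## -> .   bit 19 = 0  t=0,i=1
  #..#. -> .   bit 18 = 0  t=1,i=9
  #...# -> #   bit 17 = 1  t=2,i=12
  #.... -> .   bit 16 = 0  t=1,i=0
  .#### -> #   bit 15 = 1  t=0,i=3
  .###. -> .   bit 14 = 0  t=2,i=15
  .##.# -> #   bit 13 = 1  t=0,i=10
  .##.. -> #   bit 12 = 1  t=1,i=7
  .#.## -> #   bit 11 = 1  t=4,i=5
  .#.#. -> .   bit 10 = 0  t=2,i=2
  .#..# -> .   bit 9 = 0  t=0,i=0
  .#... -> .   bit 8 = 0  t=2,i=11
  ..### -> .   bit 7 = 0  t=0,i=2
  ..##. -> #   bit 6 = 1  t=1,i=6
  ..#.# -> #   bit 5 = 1  t=2,i=1
  ..#.. -> #   bit 4 = 1  t=1,i=3
  ...## -> .   bit 3 = 0  t=2,i=13
  ...#. -> .   bit 2 = 0  t=1,i=2
  ....# -> #   bit 1 = 1  t=1,i=1
  ..... -> .   bit 0 = 0  t=6,i=13
  bits 01110100000000101011100001110010 = 1946335346

1946335346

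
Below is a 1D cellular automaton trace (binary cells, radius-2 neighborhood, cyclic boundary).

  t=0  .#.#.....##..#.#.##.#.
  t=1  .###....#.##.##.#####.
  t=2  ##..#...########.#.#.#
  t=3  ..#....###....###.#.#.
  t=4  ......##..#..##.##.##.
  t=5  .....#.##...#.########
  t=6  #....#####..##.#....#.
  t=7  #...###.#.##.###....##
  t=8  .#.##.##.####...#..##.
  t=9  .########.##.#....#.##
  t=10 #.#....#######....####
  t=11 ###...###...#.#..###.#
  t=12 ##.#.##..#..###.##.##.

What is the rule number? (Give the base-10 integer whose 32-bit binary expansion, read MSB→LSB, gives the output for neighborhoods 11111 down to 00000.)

  ##### -> .   bit 31 = 0  t=1,i=18
  ####. -> #   bit 30 = 1  t=1,i=19
  ###.# -> #   bit 29 = 1  t=2,i=15
  ###.. -> .   bit 28 = 0  t=1,i=3
  ##.## -> #   bit 27 = 1  t=1,i=12
  ##.#. -> #   bit 26 = 1  t=0,i=19
  ##..# -> #   bit 25 = 1  t=0,i=11
  ##... -> #   bit 24 = 1  t=1,i=4
  #.### -> .   bit 23 = 0  t=1,i=16
  #.##. -> #   bit 22 = 1  t=0,i=17
  #.#.# -> .   bit 21 = 0  t=0,i=15
  #.#.. -> #   bit 20 = 1  t=0,i=3
  #..## -> #   bit 19 = 1  t=1,i=0
  #..#. -> .   bit 18 = 0  t=0,i=0
  #...# -> .   bit 17 = 0  t=2,i=6
  #.... -> .   bit 16 = 0  t=0,i=5
  .#### -> #   bit 15 = 1  t=1,i=17
  .###. -> .   bit 14 = 0  t=1,i=2
  .##.# -> #   bit 13 = 1  t=0,i=18
  .##.. -> #   bit 12 = 1  t=0,i=10
  .#.## -> #   bit 11 = 1  t=0,i=16
  .#.#. -> #   bit 10 = 1  t=0,i=2
  .#..# -> .   bit 9 = 0  t=0,i=21
  .#... -> .   bit 8 = 0  t=0,i=4
  ..### -> #   bit 7 = 1  t=1,i=1
  ..##. -> .   bit 6 = 0  t=0,i=9
  ..#.# -> #   bit 5 = 1  t=0,i=1
  ..#.. -> .   bit 4 = 0  t=2,i=4
  ...## -> #   bit 3 = 1  t=0,i=8
  ...#. -> .   bit 2 = 0  t=1,i=7
  ....# -> .   bit 1 = 0  t=0,i=7
  ..... -> .   bit 0 = 0  t=0,i=6
  bits 01101111010110001011110010101000 = 1868086440

1868086440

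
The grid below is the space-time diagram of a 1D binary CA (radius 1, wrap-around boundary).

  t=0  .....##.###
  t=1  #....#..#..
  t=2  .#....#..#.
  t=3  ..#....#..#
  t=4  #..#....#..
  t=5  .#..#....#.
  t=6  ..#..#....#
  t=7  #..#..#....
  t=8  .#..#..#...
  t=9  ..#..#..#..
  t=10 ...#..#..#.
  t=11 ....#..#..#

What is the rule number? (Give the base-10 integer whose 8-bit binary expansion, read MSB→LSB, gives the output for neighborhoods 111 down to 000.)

  [7] ### => .  t=0,i=9
  [6] ##. => .  t=0,i=6
  [5] #.# => .  t=0,i=7
  [4] #.. => #  t=0,i=0
  [3] .## => #  t=0,i=5
  [2] .#. => .  t=1,i=0
  [1] ..# => .  t=0,i=4
  [0] ... => .  t=0,i=1
  bits 00011000 = 24

24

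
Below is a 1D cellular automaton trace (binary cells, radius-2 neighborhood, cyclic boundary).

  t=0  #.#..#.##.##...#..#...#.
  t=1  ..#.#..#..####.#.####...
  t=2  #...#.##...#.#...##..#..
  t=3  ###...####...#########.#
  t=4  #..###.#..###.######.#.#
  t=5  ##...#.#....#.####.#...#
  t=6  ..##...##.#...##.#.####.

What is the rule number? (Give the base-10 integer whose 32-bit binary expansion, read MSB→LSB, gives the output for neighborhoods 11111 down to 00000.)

2748748122

  nb #####: next=#  (t=3,i=15, bit31=1)
  nb ####.: next=.  (t=1,i=12, bit30=0)
  nb ###.#: next=#  (t=1,i=13, bit29=1)
  nb ###..: next=.  (t=1,i=20, bit28=0)
  nb ##.##: next=.  (t=0,i=9, bit27=0)
  nb ##.#.: next=.  (t=1,i=14, bit26=0)
  nb ##..#: next=#  (t=2,i=19, bit25=1)
  nb ##...: next=#  (t=0,i=12, bit24=1)
  nb #.###: next=#  (t=1,i=17, bit23=1)
  nb #.##.: next=#  (t=0,i=7, bit22=1)
  nb #.#.#: next=.  (t=0,i=0, bit21=0)
  nb #.#..: next=#  (t=0,i=2, bit20=1)
  nb #..##: next=.  (t=1,i=9, bit19=0)
  nb #..#.: next=#  (t=0,i=4, bit18=1)
  nb #...#: next=#  (t=0,i=13, bit17=1)
  nb #....: next=.  (t=1,i=22, bit16=0)
  nb .####: next=#  (t=1,i=11, bit15=1)
  nb .###.: next=.  (t=4,i=4, bit14=0)
  nb .##.#: next=.  (t=0,i=8, bit13=0)
  nb .##..: next=#  (t=0,i=11, bit12=1)
  nb .#.##: next=.  (t=0,i=6, bit11=0)
  nb .#.#.: next=.  (t=0,i=1, bit10=0)
  nb .#..#: next=.  (t=0,i=3, bit9=0)
  nb .#...: next=#  (t=0,i=19, bit8=1)
  nb ..###: next=.  (t=1,i=10, bit7=0)
  nb ..##.: next=#  (t=2,i=17, bit6=1)
  nb ..#.#: next=.  (t=0,i=5, bit5=0)
  nb ..#..: next=#  (t=0,i=15, bit4=1)
  nb ...##: next=#  (t=2,i=16, bit3=1)
  nb ...#.: next=.  (t=0,i=14, bit2=0)
  nb ....#: next=#  (t=1,i=0, bit1=1)
  nb .....: next=.  (t=1,i=23, bit0=0)
  bits 10100011110101101001000101011010 = 2748748122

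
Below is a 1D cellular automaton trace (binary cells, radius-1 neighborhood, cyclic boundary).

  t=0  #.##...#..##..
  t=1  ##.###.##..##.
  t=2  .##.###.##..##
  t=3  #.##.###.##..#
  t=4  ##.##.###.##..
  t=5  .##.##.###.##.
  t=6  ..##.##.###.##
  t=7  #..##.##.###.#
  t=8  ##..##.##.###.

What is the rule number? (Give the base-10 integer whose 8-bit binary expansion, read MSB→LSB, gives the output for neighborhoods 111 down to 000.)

  ###|#  b7=1 t=1,i=4
  ##.|#  b6=1 t=0,i=3
  #.#|#  b5=1 t=0,i=1
  #..|#  b4=1 t=0,i=4
  .##|.  b3=0 t=0,i=2
  .#.|#  b2=1 t=0,i=0
  ..#|.  b1=0 t=0,i=6
  ...|#  b0=1 t=0,i=5
  bits 11110101 = 245

245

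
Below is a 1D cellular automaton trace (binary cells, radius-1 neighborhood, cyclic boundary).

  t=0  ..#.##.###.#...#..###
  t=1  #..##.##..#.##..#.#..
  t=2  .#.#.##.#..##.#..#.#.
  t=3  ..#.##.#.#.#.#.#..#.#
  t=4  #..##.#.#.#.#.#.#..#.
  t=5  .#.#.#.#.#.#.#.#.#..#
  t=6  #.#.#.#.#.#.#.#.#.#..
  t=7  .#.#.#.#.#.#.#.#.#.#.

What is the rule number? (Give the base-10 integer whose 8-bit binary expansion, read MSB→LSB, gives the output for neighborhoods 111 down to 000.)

57

  ###|.  b7=0 t=0,i=8
  ##.|.  b6=0 t=0,i=5
  #.#|#  b5=1 t=0,i=3
  #..|#  b4=1 t=0,i=0
  .##|#  b3=1 t=0,i=4
  .#.|.  b2=0 t=0,i=2
  ..#|.  b1=0 t=0,i=1
  ...|#  b0=1 t=0,i=13
  bits 00111001 = 57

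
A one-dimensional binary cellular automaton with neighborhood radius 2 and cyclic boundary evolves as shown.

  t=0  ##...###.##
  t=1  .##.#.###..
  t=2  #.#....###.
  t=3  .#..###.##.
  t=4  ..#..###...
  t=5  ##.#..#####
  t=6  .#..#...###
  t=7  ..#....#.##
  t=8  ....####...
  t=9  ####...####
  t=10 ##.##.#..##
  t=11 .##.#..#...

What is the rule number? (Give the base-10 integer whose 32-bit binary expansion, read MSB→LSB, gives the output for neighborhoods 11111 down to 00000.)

  [31] ##### => #  t=5,i=8
  [30] ####. => .  t=0,i=0
  [29] ###.# => #  t=0,i=7
  [28] ###.. => #  t=0,i=1
  [27] ##.## => #  t=0,i=8
  [26] ##.#. => .  t=1,i=3
  [25] ##..# => .  t=3,i=10
  [24] ##... => #  t=0,i=2
  [23] #.### => .  t=0,i=9
  [22] #.##. => .  t=3,i=8
  [21] #.#.# => .  t=1,i=4
  [20] #.#.. => .  t=2,i=2
  [19] #..## => .  t=3,i=3
  [18] #..#. => .  t=3,i=0
  [17] #...# => .  t=0,i=3
  [16] #.... => #  t=2,i=4
  [15] .#### => .  t=0,i=10
  [14] .###. => #  t=0,i=6
  [13] .##.# => #  t=1,i=2
  [12] .##.. => .  t=3,i=9
  [11] .#.## => .  t=1,i=5
  [10] .#.#. => #  t=2,i=1
  [9] .#..# => #  t=3,i=2
  [8] .#... => .  t=2,i=3
  [7] ..### => .  t=0,i=5
  [6] ..##. => .  t=1,i=1
  [5] ..#.# => #  t=7,i=7
  [4] ..#.. => .  t=3,i=1
  [3] ...## => #  t=0,i=4
  [2] ...#. => #  t=4,i=1
  [1] ....# => #  t=2,i=5
  [0] ..... => #  t=4,i=10
  bits 10111001000000010110011000101111 = 3103876655

3103876655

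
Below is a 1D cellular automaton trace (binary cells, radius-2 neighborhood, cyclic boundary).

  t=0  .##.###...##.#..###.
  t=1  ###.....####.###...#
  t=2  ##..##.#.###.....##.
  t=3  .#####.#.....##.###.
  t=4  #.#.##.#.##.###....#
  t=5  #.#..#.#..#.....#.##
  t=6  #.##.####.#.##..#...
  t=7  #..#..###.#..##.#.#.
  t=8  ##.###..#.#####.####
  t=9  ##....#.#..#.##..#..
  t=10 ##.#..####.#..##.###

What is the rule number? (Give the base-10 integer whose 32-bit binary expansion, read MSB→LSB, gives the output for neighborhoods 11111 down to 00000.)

1648080505

  ##### -> .   bit 31 = 0  t=3,i=3
  ####. -> #   bit 30 = 1  t=1,i=1
  ###.# -> #   bit 29 = 1  t=1,i=11
  ###.. -> .   bit 28 = 0  t=0,i=6
  ##.## -> .   bit 27 = 0  t=0,i=3
  ##.#. -> .   bit 26 = 0  t=0,i=12
  ##..# -> #   bit 25 = 1  t=0,i=19
  ##... -> .   bit 24 = 0  t=0,i=7
  #.### -> .   bit 23 = 0  t=0,i=4
  #.##. -> .   bit 22 = 0  t=2,i=0
  #.#.# -> #   bit 21 = 1  t=2,i=7
  #.#.. -> #   bit 20 = 1  t=0,i=13
  #..## -> #   bit 19 = 1  t=0,i=0
  #..#. -> .   bit 18 = 0  t=5,i=4
  #...# -> #   bit 17 = 1  t=0,i=8
  #.... -> #   bit 16 = 1  t=1,i=4
  .#### -> #   bit 15 = 1  t=1,i=0
  .###. -> .   bit 14 = 0  t=0,i=5
  .##.# -> #   bit 13 = 1  t=0,i=2
  .##.. -> #   bit 12 = 1  t=2,i=1
  .#.## -> .   bit 11 = 0  t=2,i=8
  .#.#. -> #   bit 10 = 1  t=5,i=6
  .#..# -> #   bit 9 = 1  t=0,i=14
  .#... -> .   bit 8 = 0  t=3,i=8
  ..### -> .   bit 7 = 0  t=0,i=16
  ..##. -> #   bit 6 = 1  t=0,i=1
  ..#.# -> #   bit 5 = 1  t=5,i=5
  ..#.. -> #   bit 4 = 1  t=5,i=10
  ...## -> #   bit 3 = 1  t=0,i=9
  ...#. -> .   bit 2 = 0  t=5,i=15
  ....# -> .   bit 1 = 0  t=1,i=6
  ..... -> #   bit 0 = 1  t=1,i=5
  bits 01100010001110111011011001111001 = 1648080505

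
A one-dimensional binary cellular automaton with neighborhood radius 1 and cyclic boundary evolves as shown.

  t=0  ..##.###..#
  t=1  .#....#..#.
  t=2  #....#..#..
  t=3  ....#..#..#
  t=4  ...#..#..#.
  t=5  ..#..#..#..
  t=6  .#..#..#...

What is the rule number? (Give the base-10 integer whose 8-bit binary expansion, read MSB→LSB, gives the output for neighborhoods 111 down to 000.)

130

  [7] ### => #  t=0,i=6
  [6] ##. => .  t=0,i=3
  [5] #.# => .  t=0,i=4
  [4] #.. => .  t=0,i=0
  [3] .## => .  t=0,i=2
  [2] .#. => .  t=0,i=10
  [1] ..# => #  t=0,i=1
  [0] ... => .  t=1,i=3
  bits 10000010 = 130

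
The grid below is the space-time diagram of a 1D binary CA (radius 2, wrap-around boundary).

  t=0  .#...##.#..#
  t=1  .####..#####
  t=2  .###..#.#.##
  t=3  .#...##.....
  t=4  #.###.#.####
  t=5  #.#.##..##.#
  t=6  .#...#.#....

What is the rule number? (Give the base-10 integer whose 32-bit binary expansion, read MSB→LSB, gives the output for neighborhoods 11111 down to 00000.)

  [31] ##### => .  t=1,i=9
  [30] ####. => #  t=1,i=3
  [29] ###.# => #  t=1,i=11
  [28] ###.. => .  t=1,i=4
  [27] ##.## => .  t=1,i=0
  [26] ##.#. => #  t=0,i=7
  [25] ##..# => .  t=1,i=5
  [24] ##... => .  t=3,i=7
  [23] #.### => #  t=1,i=1
  [22] #.##. => .  t=2,i=10
  [21] #.#.# => .  t=2,i=8
  [20] #.#.. => #  t=0,i=1
  [19] #..## => #  t=1,i=6
  [18] #..#. => #  t=0,i=10
  [17] #...# => #  t=0,i=3
  [16] #.... => #  t=3,i=8
  [15] .#### => #  t=1,i=2
  [14] .###. => .  t=2,i=2
  [13] .##.# => .  t=0,i=6
  [12] .##.. => #  t=3,i=6
  [11] .#.## => .  t=2,i=9
  [10] .#.#. => .  t=0,i=0
  [9] .#..# => #  t=0,i=9
  [8] .#... => #  t=0,i=2
  [7] ..### => .  t=1,i=7
  [6] ..##. => .  t=0,i=5
  [5] ..#.# => #  t=0,i=11
  [4] ..#.. => .  t=3,i=1
  [3] ...## => #  t=0,i=4
  [2] ...#. => #  t=3,i=0
  [1] ....# => #  t=3,i=11
  [0] ..... => #  t=3,i=9
  bits 01100100100111111001001100101111 = 1688179503

1688179503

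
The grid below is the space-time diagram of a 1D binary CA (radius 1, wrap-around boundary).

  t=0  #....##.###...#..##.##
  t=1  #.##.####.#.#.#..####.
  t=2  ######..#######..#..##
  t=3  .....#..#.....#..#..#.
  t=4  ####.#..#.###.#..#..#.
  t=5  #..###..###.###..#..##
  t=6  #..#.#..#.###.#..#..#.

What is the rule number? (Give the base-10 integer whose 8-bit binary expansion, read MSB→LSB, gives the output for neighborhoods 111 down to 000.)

  ### -> .   bit 7 = 0  t=0,i=9
  ##. -> #   bit 6 = 1  t=0,i=0
  #.# -> #   bit 5 = 1  t=0,i=7
  #.. -> .   bit 4 = 0  t=0,i=1
  .## -> #   bit 3 = 1  t=0,i=5
  .#. -> #   bit 2 = 1  t=0,i=14
  ..# -> .   bit 1 = 0  t=0,i=4
  ... -> #   bit 0 = 1  t=0,i=2
  bits 01101101 = 109

109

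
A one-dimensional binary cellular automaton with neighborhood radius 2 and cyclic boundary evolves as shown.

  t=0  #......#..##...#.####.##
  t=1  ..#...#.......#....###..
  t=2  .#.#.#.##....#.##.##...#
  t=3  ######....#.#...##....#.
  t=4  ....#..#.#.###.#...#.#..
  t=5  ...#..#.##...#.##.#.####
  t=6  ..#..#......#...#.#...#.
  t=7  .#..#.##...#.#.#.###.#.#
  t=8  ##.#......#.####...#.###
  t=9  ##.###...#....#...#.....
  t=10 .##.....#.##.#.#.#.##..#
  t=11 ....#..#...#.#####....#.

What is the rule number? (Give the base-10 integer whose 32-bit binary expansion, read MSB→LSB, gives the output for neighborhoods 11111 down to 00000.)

  nb #####: next=.  (t=3,i=2, bit31=0)
  nb ####.: next=#  (t=0,i=19, bit30=1)
  nb ###.#: next=#  (t=0,i=20, bit29=1)
  nb ###..: next=.  (t=0,i=0, bit28=0)
  nb ##.##: next=#  (t=0,i=21, bit27=1)
  nb ##.#.: next=.  (t=4,i=14, bit26=0)
  nb ##..#: next=.  (t=10,i=21, bit25=0)
  nb ##...: next=.  (t=0,i=1, bit24=0)
  nb #.###: next=.  (t=0,i=17, bit23=0)
  nb #.##.: next=.  (t=2,i=7, bit22=0)
  nb #.#.#: next=#  (t=2,i=1, bit21=1)
  nb #.#..: next=#  (t=3,i=12, bit20=1)
  nb #..##: next=.  (t=0,i=9, bit19=0)
  nb #..#.: next=#  (t=4,i=6, bit18=1)
  nb #...#: next=.  (t=0,i=13, bit17=0)
  nb #....: next=#  (t=0,i=2, bit16=1)
  nb .####: next=.  (t=0,i=18, bit15=0)
  nb .###.: next=.  (t=0,i=23, bit14=0)
  nb .##.#: next=#  (t=2,i=16, bit13=1)
  nb .##..: next=.  (t=0,i=11, bit12=0)
  nb .#.##: next=.  (t=0,i=16, bit11=0)
  nb .#.#.: next=#  (t=2,i=0, bit10=1)
  nb .#..#: next=.  (t=0,i=8, bit9=0)
  nb .#...: next=#  (t=1,i=3, bit8=1)
  nb ..###: next=#  (t=1,i=19, bit7=1)
  nb ..##.: next=.  (t=0,i=10, bit6=0)
  nb ..#.#: next=.  (t=0,i=15, bit5=0)
  nb ..#..: next=.  (t=0,i=7, bit4=0)
  nb ...##: next=#  (t=1,i=18, bit3=1)
  nb ...#.: next=#  (t=0,i=6, bit2=1)
  nb ....#: next=.  (t=0,i=5, bit1=0)
  nb .....: next=.  (t=0,i=3, bit0=0)
  bits 01101000001101010010010110001100 = 1748313484

1748313484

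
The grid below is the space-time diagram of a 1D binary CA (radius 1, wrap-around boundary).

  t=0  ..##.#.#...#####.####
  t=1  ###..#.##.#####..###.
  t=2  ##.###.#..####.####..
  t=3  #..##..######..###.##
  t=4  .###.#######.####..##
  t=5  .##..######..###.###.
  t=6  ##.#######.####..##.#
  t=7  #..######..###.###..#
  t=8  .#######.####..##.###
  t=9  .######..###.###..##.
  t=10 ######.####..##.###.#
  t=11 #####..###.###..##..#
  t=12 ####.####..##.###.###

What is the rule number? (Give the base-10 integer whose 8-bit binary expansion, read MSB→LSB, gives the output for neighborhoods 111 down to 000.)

  nb ###: next=#  (t=0,i=12, bit7=1)
  nb ##.: next=.  (t=0,i=3, bit6=0)
  nb #.#: next=.  (t=0,i=4, bit5=0)
  nb #..: next=#  (t=0,i=0, bit4=1)
  nb .##: next=#  (t=0,i=2, bit3=1)
  nb .#.: next=#  (t=0,i=5, bit2=1)
  nb ..#: next=#  (t=0,i=1, bit1=1)
  nb ...: next=.  (t=0,i=9, bit0=0)
  bits 10011110 = 158

158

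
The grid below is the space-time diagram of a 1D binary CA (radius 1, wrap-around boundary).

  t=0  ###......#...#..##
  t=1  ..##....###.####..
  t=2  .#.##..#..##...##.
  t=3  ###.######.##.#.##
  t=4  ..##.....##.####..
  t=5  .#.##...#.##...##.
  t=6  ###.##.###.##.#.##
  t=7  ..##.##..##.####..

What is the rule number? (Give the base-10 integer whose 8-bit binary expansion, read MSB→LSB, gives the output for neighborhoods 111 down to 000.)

118

  [7] ### => .  t=0,i=0
  [6] ##. => #  t=0,i=2
  [5] #.# => #  t=1,i=11
  [4] #.. => #  t=0,i=3
  [3] .## => .  t=0,i=16
  [2] .#. => #  t=0,i=9
  [1] ..# => #  t=0,i=8
  [0] ... => .  t=0,i=4
  bits 01110110 = 118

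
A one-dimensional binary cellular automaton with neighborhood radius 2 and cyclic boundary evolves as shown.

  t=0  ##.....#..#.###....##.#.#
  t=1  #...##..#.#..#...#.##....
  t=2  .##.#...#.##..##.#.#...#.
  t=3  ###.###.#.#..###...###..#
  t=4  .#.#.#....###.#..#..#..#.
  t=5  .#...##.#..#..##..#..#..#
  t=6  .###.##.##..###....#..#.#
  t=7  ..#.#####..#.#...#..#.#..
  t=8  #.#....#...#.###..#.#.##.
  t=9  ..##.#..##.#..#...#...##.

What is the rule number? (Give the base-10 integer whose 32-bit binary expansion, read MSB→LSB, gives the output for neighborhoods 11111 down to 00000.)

1213883235

  #####|.  b31=0 t=7,i=6
  ####.|#  b30=1 t=3,i=1
  ###.#|.  b29=0 t=3,i=2
  ###..|.  b28=0 t=0,i=1
  ##.##|#  b27=1 t=3,i=3
  ##.#.|.  b26=0 t=0,i=21
  ##..#|.  b25=0 t=1,i=6
  ##...|.  b24=0 t=0,i=2
  #.###|.  b23=0 t=0,i=12
  #.##.|#  b22=1 t=1,i=19
  #.#.#|.  b21=0 t=0,i=22
  #.#..|#  b20=1 t=1,i=10
  #..##|#  b19=1 t=2,i=0
  #..#.|.  b18=0 t=0,i=9
  #...#|#  b17=1 t=1,i=2
  #....|.  b16=0 t=0,i=3
  .####|.  b15=0 t=3,i=0
  .###.|#  b14=1 t=0,i=0
  .##.#|#  b13=1 t=0,i=20
  .##..|.  b12=0 t=1,i=5
  .#.##|.  b11=0 t=0,i=11
  .#.#.|.  b10=0 t=1,i=9
  .#..#|#  b9=1 t=0,i=8
  .#...|#  b8=1 t=1,i=1
  ..###|.  b7=0 t=3,i=13
  ..##.|#  b6=1 t=0,i=19
  ..#.#|#  b5=1 t=0,i=10
  ..#..|.  b4=0 t=0,i=7
  ...##|.  b3=0 t=0,i=18
  ...#.|.  b2=0 t=0,i=6
  ....#|#  b1=1 t=0,i=5
  .....|#  b0=1 t=0,i=4
  bits 01001000010110100110001101100011 = 1213883235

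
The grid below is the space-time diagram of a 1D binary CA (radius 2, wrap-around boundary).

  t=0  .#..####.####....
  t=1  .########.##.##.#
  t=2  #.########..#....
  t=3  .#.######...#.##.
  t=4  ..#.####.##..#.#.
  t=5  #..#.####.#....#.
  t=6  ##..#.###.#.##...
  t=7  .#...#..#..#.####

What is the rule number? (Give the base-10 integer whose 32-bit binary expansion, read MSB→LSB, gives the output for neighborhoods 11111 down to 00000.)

3910900378

  #####|#  b31=1 t=1,i=3
  ####.|#  b30=1 t=0,i=6
  ###.#|#  b29=1 t=0,i=7
  ###..|.  b28=0 t=0,i=12
  ##.##|#  b27=1 t=0,i=8
  ##.#.|.  b26=0 t=1,i=15
  ##..#|.  b25=0 t=2,i=10
  ##...|#  b24=1 t=0,i=13
  #.###|.  b23=0 t=0,i=9
  #.##.|.  b22=0 t=1,i=10
  #.#.#|.  b21=0 t=1,i=16
  #.#..|#  b20=1 t=4,i=15
  #..##|#  b19=1 t=0,i=3
  #..#.|.  b18=0 t=2,i=11
  #...#|#  b17=1 t=3,i=10
  #....|#  b16=1 t=0,i=14
  .####|#  b15=1 t=0,i=5
  .###.|.  b14=0 t=6,i=7
  .##.#|.  b13=0 t=1,i=11
  .##..|#  b12=1 t=3,i=15
  .#.##|#  b11=1 t=1,i=0
  .#.#.|.  b10=0 t=4,i=14
  .#..#|#  b9=1 t=0,i=2
  .#...|.  b8=0 t=2,i=13
  ..###|#  b7=1 t=0,i=4
  ..##.|.  b6=0 t=6,i=0
  ..#.#|.  b5=0 t=2,i=0
  ..#..|#  b4=1 t=0,i=1
  ...##|#  b3=1 t=6,i=16
  ...#.|.  b2=0 t=0,i=0
  ....#|#  b1=1 t=0,i=16
  .....|.  b0=0 t=0,i=15
  bits 11101001000110111001101010011010 = 3910900378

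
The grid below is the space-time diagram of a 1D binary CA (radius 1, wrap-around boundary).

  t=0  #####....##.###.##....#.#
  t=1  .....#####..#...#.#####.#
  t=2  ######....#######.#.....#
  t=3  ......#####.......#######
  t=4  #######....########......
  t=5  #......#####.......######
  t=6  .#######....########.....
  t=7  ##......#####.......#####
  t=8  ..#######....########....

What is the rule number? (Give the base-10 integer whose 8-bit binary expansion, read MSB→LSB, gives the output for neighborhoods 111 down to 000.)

31

  [7] ### => .  t=0,i=0
  [6] ##. => .  t=0,i=4
  [5] #.# => .  t=0,i=11
  [4] #.. => #  t=0,i=5
  [3] .## => #  t=0,i=9
  [2] .#. => #  t=0,i=22
  [1] ..# => #  t=0,i=8
  [0] ... => #  t=0,i=6
  bits 00011111 = 31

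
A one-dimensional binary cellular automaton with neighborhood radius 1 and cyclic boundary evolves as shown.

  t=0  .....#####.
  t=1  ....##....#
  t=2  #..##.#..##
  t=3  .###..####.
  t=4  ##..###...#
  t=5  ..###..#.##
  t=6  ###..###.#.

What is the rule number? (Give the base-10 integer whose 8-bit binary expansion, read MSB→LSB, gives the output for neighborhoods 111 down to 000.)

30

  nb ###: next=.  (t=0,i=6, bit7=0)
  nb ##.: next=.  (t=0,i=9, bit6=0)
  nb #.#: next=.  (t=2,i=5, bit5=0)
  nb #..: next=#  (t=0,i=10, bit4=1)
  nb .##: next=#  (t=0,i=5, bit3=1)
  nb .#.: next=#  (t=1,i=10, bit2=1)
  nb ..#: next=#  (t=0,i=4, bit1=1)
  nb ...: next=.  (t=0,i=0, bit0=0)
  bits 00011110 = 30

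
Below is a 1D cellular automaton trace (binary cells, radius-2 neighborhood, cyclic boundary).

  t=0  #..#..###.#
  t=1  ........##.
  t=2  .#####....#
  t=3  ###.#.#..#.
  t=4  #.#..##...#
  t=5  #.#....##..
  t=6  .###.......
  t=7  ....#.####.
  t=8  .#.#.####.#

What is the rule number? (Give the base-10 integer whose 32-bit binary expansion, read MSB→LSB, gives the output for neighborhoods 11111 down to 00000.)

1771220229

  nb #####: next=.  (t=2,i=3, bit31=0)
  nb ####.: next=#  (t=2,i=4, bit30=1)
  nb ###.#: next=#  (t=0,i=8, bit29=1)
  nb ###..: next=.  (t=2,i=5, bit28=0)
  nb ##.##: next=#  (t=0,i=9, bit27=1)
  nb ##.#.: next=.  (t=3,i=3, bit26=0)
  nb ##..#: next=.  (t=0,i=1, bit25=0)
  nb ##...: next=#  (t=1,i=10, bit24=1)
  nb #.###: next=#  (t=2,i=1, bit23=1)
  nb #.##.: next=.  (t=0,i=10, bit22=0)
  nb #.#.#: next=.  (t=3,i=4, bit21=0)
  nb #.#..: next=#  (t=3,i=6, bit20=1)
  nb #..##: next=.  (t=0,i=5, bit19=0)
  nb #..#.: next=.  (t=0,i=2, bit18=0)
  nb #...#: next=#  (t=4,i=8, bit17=1)
  nb #....: next=.  (t=1,i=0, bit16=0)
  nb .####: next=#  (t=2,i=2, bit15=1)
  nb .###.: next=.  (t=0,i=7, bit14=0)
  nb .##.#: next=#  (t=4,i=0, bit13=1)
  nb .##..: next=.  (t=0,i=0, bit12=0)
  nb .#.##: next=#  (t=2,i=0, bit11=1)
  nb .#.#.: next=#  (t=3,i=5, bit10=1)
  nb .#..#: next=.  (t=0,i=4, bit9=0)
  nb .#...: next=#  (t=5,i=3, bit8=1)
  nb ..###: next=.  (t=0,i=6, bit7=0)
  nb ..##.: next=.  (t=1,i=8, bit6=0)
  nb ..#.#: next=.  (t=2,i=10, bit5=0)
  nb ..#..: next=.  (t=0,i=3, bit4=0)
  nb ...##: next=.  (t=1,i=7, bit3=0)
  nb ...#.: next=#  (t=2,i=9, bit2=1)
  nb ....#: next=.  (t=1,i=6, bit1=0)
  nb .....: next=#  (t=1,i=1, bit0=1)
  bits 01101001100100101010110100000101 = 1771220229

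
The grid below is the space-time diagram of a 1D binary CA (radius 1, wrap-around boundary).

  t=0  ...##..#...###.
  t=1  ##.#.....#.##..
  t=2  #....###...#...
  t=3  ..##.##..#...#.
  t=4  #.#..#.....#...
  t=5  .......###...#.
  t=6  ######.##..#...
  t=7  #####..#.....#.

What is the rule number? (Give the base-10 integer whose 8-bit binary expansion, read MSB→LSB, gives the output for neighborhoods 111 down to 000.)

  [7] ### => #  t=0,i=12
  [6] ##. => .  t=0,i=4
  [5] #.# => .  t=1,i=2
  [4] #.. => .  t=0,i=5
  [3] .## => #  t=0,i=3
  [2] .#. => .  t=0,i=7
  [1] ..# => .  t=0,i=2
  [0] ... => #  t=0,i=0
  bits 10001001 = 137

137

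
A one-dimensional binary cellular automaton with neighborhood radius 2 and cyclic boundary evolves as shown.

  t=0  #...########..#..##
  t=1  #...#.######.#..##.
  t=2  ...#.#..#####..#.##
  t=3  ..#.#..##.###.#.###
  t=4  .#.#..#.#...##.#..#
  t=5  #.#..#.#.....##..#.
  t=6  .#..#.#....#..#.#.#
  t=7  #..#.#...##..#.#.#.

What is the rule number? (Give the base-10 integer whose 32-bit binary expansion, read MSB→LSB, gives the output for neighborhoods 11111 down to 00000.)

  [31] ##### => #  t=0,i=6
  [30] ####. => #  t=0,i=10
  [29] ###.# => #  t=1,i=11
  [28] ###.. => #  t=0,i=0
  [27] ##.## => .  t=3,i=9
  [26] ##.#. => #  t=1,i=12
  [25] ##..# => .  t=0,i=12
  [24] ##... => .  t=0,i=1
  [23] #.### => .  t=1,i=6
  [22] #.##. => #  t=2,i=17
  [21] #.#.# => .  t=3,i=14
  [20] #.#.. => .  t=1,i=0
  [19] #..## => #  t=0,i=16
  [18] #..#. => #  t=0,i=13
  [17] #...# => .  t=0,i=2
  [16] #.... => .  t=5,i=9
  [15] .#### => .  t=0,i=5
  [14] .###. => .  t=0,i=18
  [13] .##.# => #  t=1,i=17
  [12] .##.. => #  t=2,i=18
  [11] .#.## => #  t=1,i=5
  [10] .#.#. => #  t=2,i=4
  [9] .#..# => .  t=0,i=15
  [8] .#... => .  t=1,i=1
  [7] ..### => #  t=0,i=4
  [6] ..##. => .  t=1,i=16
  [5] ..#.# => .  t=1,i=4
  [4] ..#.. => .  t=0,i=14
  [3] ...## => .  t=0,i=3
  [2] ...#. => #  t=1,i=3
  [1] ....# => #  t=5,i=11
  [0] ..... => .  t=5,i=10
  bits 11110100010011000011110010000110 = 4098636934

4098636934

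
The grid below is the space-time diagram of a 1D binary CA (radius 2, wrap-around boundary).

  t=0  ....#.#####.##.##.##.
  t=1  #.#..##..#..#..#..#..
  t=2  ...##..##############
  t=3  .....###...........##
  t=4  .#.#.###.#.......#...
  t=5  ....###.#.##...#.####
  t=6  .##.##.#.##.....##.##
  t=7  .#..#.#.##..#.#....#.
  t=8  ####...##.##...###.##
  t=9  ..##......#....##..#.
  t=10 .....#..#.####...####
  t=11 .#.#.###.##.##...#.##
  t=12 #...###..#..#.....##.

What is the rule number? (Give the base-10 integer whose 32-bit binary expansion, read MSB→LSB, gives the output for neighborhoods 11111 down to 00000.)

  ##### -> .   bit 31 = 0  t=0,i=8
  ####. -> #   bit 30 = 1  t=0,i=9
  ###.# -> .   bit 29 = 0  t=0,i=10
  ###.. -> #   bit 28 = 1  t=2,i=20
  ##.## -> .   bit 27 = 0  t=0,i=11
  ##.#. -> #   bit 26 = 1  t=4,i=8
  ##..# -> #   bit 25 = 1  t=1,i=7
  ##... -> .   bit 24 = 0  t=0,i=20
  #.### -> #   bit 23 = 1  t=0,i=6
  #.##. -> #   bit 22 = 1  t=0,i=12
  #.#.# -> .   bit 21 = 0  t=4,i=3
  #.#.. -> .   bit 20 = 0  t=1,i=2
  #..## -> #   bit 19 = 1  t=1,i=4
  #..#. -> #   bit 18 = 1  t=1,i=8
  #...# -> .   bit 17 = 0  t=2,i=1
  #.... -> #   bit 16 = 1  t=0,i=0
  .#### -> .   bit 15 = 0  t=0,i=7
  .###. -> #   bit 14 = 1  t=3,i=6
  .##.# -> .   bit 13 = 0  t=0,i=13
  .##.. -> .   bit 12 = 0  t=0,i=19
  .#.## -> #   bit 11 = 1  t=0,i=5
  .#.#. -> .   bit 10 = 0  t=1,i=1
  .#..# -> #   bit 9 = 1  t=1,i=3
  .#... -> #   bit 8 = 1  t=4,i=10
  ..### -> #   bit 7 = 1  t=2,i=7
  ..##. -> .   bit 6 = 0  t=1,i=5
  ..#.# -> .   bit 5 = 0  t=0,i=4
  ..#.. -> #   bit 4 = 1  t=1,i=9
  ...## -> .   bit 3 = 0  t=2,i=2
  ...#. -> .   bit 2 = 0  t=0,i=3
  ....# -> #   bit 1 = 1  t=0,i=2
  ..... -> .   bit 0 = 0  t=0,i=1
  bits 01010110110011010100101110010010 = 1456294802

1456294802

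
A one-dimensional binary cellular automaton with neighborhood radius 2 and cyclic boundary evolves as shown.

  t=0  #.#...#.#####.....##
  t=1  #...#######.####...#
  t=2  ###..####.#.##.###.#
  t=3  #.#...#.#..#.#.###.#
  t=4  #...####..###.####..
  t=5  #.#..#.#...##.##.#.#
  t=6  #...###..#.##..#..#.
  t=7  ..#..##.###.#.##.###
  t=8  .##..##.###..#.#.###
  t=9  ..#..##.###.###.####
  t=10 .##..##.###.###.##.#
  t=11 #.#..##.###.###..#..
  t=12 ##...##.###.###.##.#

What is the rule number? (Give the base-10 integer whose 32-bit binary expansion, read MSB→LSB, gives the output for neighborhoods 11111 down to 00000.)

  [31] ##### => #  t=0,i=10
  [30] ####. => .  t=0,i=11
  [29] ###.# => #  t=0,i=0
  [28] ###.. => #  t=0,i=12
  [27] ##.## => .  t=1,i=11
  [26] ##.#. => .  t=0,i=1
  [25] ##..# => .  t=2,i=3
  [24] ##... => #  t=0,i=13
  [23] #.### => #  t=0,i=8
  [22] #.##. => .  t=2,i=12
  [21] #.#.# => .  t=2,i=10
  [20] #.#.. => .  t=0,i=2
  [19] #..## => .  t=2,i=4
  [18] #..#. => #  t=3,i=10
  [17] #...# => #  t=0,i=4
  [16] #.... => #  t=0,i=14
  [15] .#### => #  t=0,i=9
  [14] .###. => #  t=0,i=19
  [13] .##.# => #  t=2,i=13
  [12] .##.. => #  t=1,i=0
  [11] .#.## => #  t=0,i=7
  [10] .#.#. => #  t=3,i=7
  [9] .#..# => .  t=3,i=9
  [8] .#... => .  t=0,i=3
  [7] ..### => .  t=0,i=18
  [6] ..##. => #  t=1,i=19
  [5] ..#.# => #  t=0,i=6
  [4] ..#.. => #  t=4,i=0
  [3] ...## => .  t=0,i=17
  [2] ...#. => #  t=0,i=5
  [1] ....# => .  t=0,i=16
  [0] ..... => #  t=0,i=15
  bits 10110001100001111111110001110101 = 2978479221

2978479221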